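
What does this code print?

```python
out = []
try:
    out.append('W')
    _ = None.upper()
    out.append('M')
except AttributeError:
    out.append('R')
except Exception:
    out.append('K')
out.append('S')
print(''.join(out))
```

Execution trace: 'W' (try body) → 'R' (except AttributeError) → 'S' (after the try/except). Output: WRS

Answer: WRS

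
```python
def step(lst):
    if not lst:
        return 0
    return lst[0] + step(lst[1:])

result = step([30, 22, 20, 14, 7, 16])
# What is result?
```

30 + 22 + 20 + 14 + 7 + 16 + 0 = 109

Answer: 109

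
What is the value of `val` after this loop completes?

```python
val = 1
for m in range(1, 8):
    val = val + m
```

Start at 1, add 1 through 7
`val` takes the values: 1 → 2 → 4 → 7 → 11 → 16 → 22 → 29

Answer: 29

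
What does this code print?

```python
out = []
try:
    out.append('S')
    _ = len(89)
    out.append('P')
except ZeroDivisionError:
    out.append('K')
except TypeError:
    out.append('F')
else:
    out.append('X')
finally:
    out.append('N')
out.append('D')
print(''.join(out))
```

Execution trace: 'S' (try body) → 'F' (except TypeError) → 'N' (finally) → 'D' (after the try/except). Output: SFND

Answer: SFND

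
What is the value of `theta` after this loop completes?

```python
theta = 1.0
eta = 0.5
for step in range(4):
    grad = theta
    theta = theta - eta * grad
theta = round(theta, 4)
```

Gradient descent: w = 1.0 * (1 - 0.5)^4
`theta` takes the values: 1.0 → 0.5 → 0.25 → 0.125 → 0.0625

Answer: 0.0625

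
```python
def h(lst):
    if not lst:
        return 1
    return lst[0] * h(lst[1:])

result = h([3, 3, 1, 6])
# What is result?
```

Product over [3, 3, 1, 6] = 3 * 3 * 1 * 6 = 54

Answer: 54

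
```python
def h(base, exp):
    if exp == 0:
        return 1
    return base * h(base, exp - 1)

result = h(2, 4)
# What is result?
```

h(2, 4) = 2 * 2 * 2 * 2 = 16

Answer: 16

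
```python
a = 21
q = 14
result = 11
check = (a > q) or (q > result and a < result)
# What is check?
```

Trace:
`a = 21` → a = 21
`q = 14` → q = 14
`result = 11` → result = 11
`check = (a > q) or (q > result and a < result)` → check = True
So check = True

Answer: True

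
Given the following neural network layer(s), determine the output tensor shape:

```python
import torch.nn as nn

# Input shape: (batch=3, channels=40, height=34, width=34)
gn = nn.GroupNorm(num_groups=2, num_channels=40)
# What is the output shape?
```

Input: (3, 40, 34, 34) -> Output: (3, 40, 34, 34)

Answer: (3, 40, 34, 34)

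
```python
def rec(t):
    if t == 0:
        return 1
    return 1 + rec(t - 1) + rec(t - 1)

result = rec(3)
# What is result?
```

rec(t) = 1 + 2·rec(t-1), rec(0)=1. Closed form: (1+1)·2^3 - 1 = 15.

Answer: 15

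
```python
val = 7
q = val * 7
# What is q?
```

Trace:
`val = 7` → val = 7
`q = val * 7` → q = 49
So q = 49

Answer: 49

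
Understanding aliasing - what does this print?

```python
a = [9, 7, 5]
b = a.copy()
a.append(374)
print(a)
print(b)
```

Key concept: list.copy() creates independent copy.
Step by step:
`a = [9, 7, 5]` → a = [9, 7, 5]
`b = a.copy()` → b = [9, 7, 5]
`a.append(374)` → a = [9, 7, 5, 374]
`print(a)` → prints [9, 7, 5, 374]
`print(b)` → prints [9, 7, 5]

Answer:
[9, 7, 5, 374]
[9, 7, 5]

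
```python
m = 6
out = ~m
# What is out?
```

Trace:
`m = 6` → m = 6
`out = ~m` → out = -7
So out = -7

Answer: -7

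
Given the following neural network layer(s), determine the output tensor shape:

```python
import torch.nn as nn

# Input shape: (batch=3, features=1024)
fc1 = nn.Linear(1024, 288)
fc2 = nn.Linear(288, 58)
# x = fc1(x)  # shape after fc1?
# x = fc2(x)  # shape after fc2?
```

Input: (3, 1024) -> after fc1: (3, 288) -> Output: (3, 58)

Answer: (3, 58)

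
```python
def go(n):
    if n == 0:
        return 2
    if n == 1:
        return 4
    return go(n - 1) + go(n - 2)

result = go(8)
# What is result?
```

Build up from base cases: go(0)=2, go(1)=4, go(2)=6, go(3)=10, go(4)=16, go(5)=26, go(6)=42, ..., go(8)=110

Answer: 110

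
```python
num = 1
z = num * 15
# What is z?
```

Trace:
`num = 1` → num = 1
`z = num * 15` → z = 15
So z = 15

Answer: 15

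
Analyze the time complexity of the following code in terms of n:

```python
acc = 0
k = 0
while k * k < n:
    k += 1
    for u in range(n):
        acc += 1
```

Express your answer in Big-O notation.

Each loop level contributes: √n × n. Multiplying the contributions gives O(n√n).

Answer: O(n√n)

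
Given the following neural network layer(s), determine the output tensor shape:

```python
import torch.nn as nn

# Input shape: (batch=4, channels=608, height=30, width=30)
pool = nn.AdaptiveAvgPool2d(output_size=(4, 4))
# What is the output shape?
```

Input: (4, 608, 30, 30) -> Output: (4, 608, 4, 4)

Answer: (4, 608, 4, 4)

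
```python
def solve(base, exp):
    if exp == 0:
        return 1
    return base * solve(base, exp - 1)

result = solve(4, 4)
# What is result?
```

solve(4, 4) = 4 * 4 * 4 * 4 = 256

Answer: 256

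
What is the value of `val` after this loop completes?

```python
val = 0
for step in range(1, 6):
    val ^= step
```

XOR of 1 to 5
`val` takes the values: 0 → 1 → 3 → 0 → 4 → 1

Answer: 1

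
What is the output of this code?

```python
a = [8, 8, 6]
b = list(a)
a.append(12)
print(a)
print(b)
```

Key concept: list() constructor creates copy.
Step by step:
`a = [8, 8, 6]` → a = [8, 8, 6]
`b = list(a)` → b = [8, 8, 6]
`a.append(12)` → a = [8, 8, 6, 12]
`print(a)` → prints [8, 8, 6, 12]
`print(b)` → prints [8, 8, 6]

Answer:
[8, 8, 6, 12]
[8, 8, 6]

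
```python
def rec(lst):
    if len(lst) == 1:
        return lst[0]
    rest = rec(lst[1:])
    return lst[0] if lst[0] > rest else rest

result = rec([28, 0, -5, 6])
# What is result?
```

Recursive max over [28, 0, -5, 6] = 28

Answer: 28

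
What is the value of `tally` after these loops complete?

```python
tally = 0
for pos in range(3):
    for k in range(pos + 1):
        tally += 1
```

Triangle: 1 + 2 + ... + 3
`tally` takes the values: 0 → 1 → 2 → 3 → 4 → 5 → 6

Answer: 6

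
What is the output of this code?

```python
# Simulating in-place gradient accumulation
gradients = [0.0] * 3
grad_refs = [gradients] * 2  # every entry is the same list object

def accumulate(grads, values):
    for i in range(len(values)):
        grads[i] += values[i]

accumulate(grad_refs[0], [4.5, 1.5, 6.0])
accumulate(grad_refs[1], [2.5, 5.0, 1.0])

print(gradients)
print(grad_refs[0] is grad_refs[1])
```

Key concept: gradient accumulation aliasing.
Step by step:
`gradients = [0.0] * 3` → gradients = [0.0, 0.0, 0.0]
`grad_refs = [gradients] * 2` → grad_refs = [[0.0, 0.0, 0.0], [0.0, 0.0, 0.0]]
`accumulate(grad_refs[0], [4.5, 1.5, 6.0])` → gradients = [4.5, 1.5, 6.0]; grad_refs = [[4.5, 1.5, 6.0], [4.5, 1.5, 6.0]]
`accumulate(grad_refs[1], [2.5, 5.0, 1.0])` → gradients = [7.0, 6.5, 7.0]; grad_refs = [[7.0, 6.5, 7.0], [7.0, 6.5, 7.0]]
`print(gradients)` → prints [7.0, 6.5, 7.0]
`print(grad_refs[0] is grad_refs[1])` → prints True

Answer:
[7.0, 6.5, 7.0]
True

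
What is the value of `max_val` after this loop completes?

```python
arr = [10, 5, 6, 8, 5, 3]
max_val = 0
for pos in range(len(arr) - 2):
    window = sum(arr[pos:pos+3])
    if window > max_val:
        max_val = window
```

Max sum of 3-element window in [10, 5, 6, 8, 5, 3]
`max_val` takes the values: 0 → 21

Answer: 21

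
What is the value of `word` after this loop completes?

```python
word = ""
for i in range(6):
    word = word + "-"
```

Repeat '-' 6 times
`word` takes the values: "" → "-" → "--" → "---" → "----" → "-----" → "------"

Answer: "------"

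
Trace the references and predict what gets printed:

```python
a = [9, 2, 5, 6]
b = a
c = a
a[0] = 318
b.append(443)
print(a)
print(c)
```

Key concept: multiple aliases.
Step by step:
`a = [9, 2, 5, 6]` → a = [9, 2, 5, 6]
`b = a` → b = [9, 2, 5, 6] (same object as a)
`c = a` → c = [9, 2, 5, 6] (same object as a, b)
`a[0] = 318` → a = [318, 2, 5, 6] (same object as b, c); b = [318, 2, 5, 6] (same object as a, c); c = [318, 2, 5, 6] (same object as a, b)
`b.append(443)` → a = [318, 2, 5, 6, 443] (same object as b, c); b = [318, 2, 5, 6, 443] (same object as a, c); c = [318, 2, 5, 6, 443] (same object as a, b)
`print(a)` → prints [318, 2, 5, 6, 443]
`print(c)` → prints [318, 2, 5, 6, 443]

Answer:
[318, 2, 5, 6, 443]
[318, 2, 5, 6, 443]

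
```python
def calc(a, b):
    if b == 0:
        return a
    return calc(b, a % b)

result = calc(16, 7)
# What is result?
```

calc(16, 7) -> calc(7, 2) -> calc(2, 1) -> calc(1, 0) -> 1

Answer: 1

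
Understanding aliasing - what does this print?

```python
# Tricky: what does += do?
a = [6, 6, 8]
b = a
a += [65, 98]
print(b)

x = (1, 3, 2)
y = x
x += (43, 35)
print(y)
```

Key concept: += behavior differs for mutable vs immutable.
Step by step:
`a = [6, 6, 8]` → a = [6, 6, 8]
`b = a` → b = [6, 6, 8] (same object as a)
`a += [65, 98]` → a = [6, 6, 8, 65, 98] (same object as b); b = [6, 6, 8, 65, 98] (same object as a)
`print(b)` → prints [6, 6, 8, 65, 98]
`x = (1, 3, 2)` → x = (1, 3, 2)
`y = x` → y = (1, 3, 2)
`x += (43, 35)` → x = (1, 3, 2, 43, 35)
`print(y)` → prints (1, 3, 2)

Answer:
[6, 6, 8, 65, 98]
(1, 3, 2)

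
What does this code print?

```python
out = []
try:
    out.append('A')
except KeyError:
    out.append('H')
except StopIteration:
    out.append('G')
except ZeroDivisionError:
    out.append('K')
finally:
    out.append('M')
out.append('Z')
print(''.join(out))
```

Execution trace: 'A' (try body, no exception) → 'M' (finally) → 'Z' (after the try/except). Output: AMZ

Answer: AMZ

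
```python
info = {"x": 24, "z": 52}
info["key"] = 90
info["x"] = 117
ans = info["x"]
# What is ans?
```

Trace:
`info = {"x": 24, "z": 52}` → info = {'x': 24, 'z': 52}
`info["key"] = 90` → info = {'x': 24, 'z': 52, 'key': 90}
`info["x"] = 117` → info = {'x': 117, 'z': 52, 'key': 90}
`ans = info["x"]` → ans = 117
So ans = 117

Answer: 117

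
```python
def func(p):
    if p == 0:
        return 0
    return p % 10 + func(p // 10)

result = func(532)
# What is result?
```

Sum of digits of 532: 2 + 3 + 5 = 10

Answer: 10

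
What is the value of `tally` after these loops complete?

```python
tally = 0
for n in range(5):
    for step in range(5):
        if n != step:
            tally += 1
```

5² - 5 (exclude diagonal)
`tally` takes the values: 0 → 1 → 2 → 3 → 4 → 5 → 6 → 7 → 8 → 9 → 10 → 11 → 12 → 13 → 14 → 15 → 16 → 17 → 18 → 19 → 20

Answer: 20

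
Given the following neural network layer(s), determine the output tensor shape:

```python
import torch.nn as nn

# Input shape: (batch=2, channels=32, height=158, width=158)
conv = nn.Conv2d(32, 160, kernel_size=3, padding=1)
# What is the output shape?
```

Input: (2, 32, 158, 158) -> Output: (2, 160, 158, 158)

Answer: (2, 160, 158, 158)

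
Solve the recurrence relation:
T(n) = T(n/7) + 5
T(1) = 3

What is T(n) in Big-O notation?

Each step divides n by 7 and adds 5. After log_7(n) steps we reach T(1)=3. So T(n) = 5·log_7(n) + 3 = O(log n).

Answer: O(log n)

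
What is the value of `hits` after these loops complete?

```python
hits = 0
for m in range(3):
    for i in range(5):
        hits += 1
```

3 * 5 = 15
`hits` takes the values: 0 → 1 → 2 → 3 → 4 → 5 → 6 → 7 → 8 → 9 → 10 → 11 → 12 → 13 → 14 → 15

Answer: 15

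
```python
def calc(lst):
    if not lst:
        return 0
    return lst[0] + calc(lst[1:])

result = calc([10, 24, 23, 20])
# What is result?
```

10 + 24 + 23 + 20 + 0 = 77

Answer: 77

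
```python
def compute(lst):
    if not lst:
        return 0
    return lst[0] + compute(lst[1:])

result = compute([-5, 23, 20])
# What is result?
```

(-5) + 23 + 20 + 0 = 38

Answer: 38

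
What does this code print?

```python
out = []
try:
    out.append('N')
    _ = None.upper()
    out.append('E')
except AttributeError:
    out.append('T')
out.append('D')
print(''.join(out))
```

Execution trace: 'N' (try body) → 'T' (except AttributeError) → 'D' (after the try/except). Output: NTD

Answer: NTD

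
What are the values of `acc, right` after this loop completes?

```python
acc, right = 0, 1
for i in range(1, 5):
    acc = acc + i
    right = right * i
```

Sum and factorial of 1 to 4
`acc, right` takes the values: (0, 1) → (1, 1) → (3, 1) → (3, 2) → (6, 2) → (6, 6) → (10, 6) → (10, 24)

Answer: 10, 24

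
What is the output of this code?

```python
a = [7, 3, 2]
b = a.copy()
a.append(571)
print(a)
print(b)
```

Key concept: list.copy() creates independent copy.
Step by step:
`a = [7, 3, 2]` → a = [7, 3, 2]
`b = a.copy()` → b = [7, 3, 2]
`a.append(571)` → a = [7, 3, 2, 571]
`print(a)` → prints [7, 3, 2, 571]
`print(b)` → prints [7, 3, 2]

Answer:
[7, 3, 2, 571]
[7, 3, 2]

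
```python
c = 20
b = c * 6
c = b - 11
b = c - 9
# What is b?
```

Trace:
`c = 20` → c = 20
`b = c * 6` → b = 120
`c = b - 11` → c = 109
`b = c - 9` → b = 100
So b = 100

Answer: 100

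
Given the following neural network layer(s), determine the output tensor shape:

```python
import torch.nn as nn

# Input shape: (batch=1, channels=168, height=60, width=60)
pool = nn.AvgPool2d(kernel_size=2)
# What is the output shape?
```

Input: (1, 168, 60, 60) -> Output: (1, 168, 30, 30)

Answer: (1, 168, 30, 30)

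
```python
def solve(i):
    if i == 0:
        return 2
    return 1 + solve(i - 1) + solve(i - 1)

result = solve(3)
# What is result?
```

solve(i) = 1 + 2·solve(i-1), solve(0)=2. Closed form: (2+1)·2^3 - 1 = 23.

Answer: 23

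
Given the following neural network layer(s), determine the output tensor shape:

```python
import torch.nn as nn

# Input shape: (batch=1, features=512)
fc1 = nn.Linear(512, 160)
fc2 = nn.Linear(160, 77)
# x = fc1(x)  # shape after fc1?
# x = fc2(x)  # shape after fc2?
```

Input: (1, 512) -> after fc1: (1, 160) -> Output: (1, 77)

Answer: (1, 77)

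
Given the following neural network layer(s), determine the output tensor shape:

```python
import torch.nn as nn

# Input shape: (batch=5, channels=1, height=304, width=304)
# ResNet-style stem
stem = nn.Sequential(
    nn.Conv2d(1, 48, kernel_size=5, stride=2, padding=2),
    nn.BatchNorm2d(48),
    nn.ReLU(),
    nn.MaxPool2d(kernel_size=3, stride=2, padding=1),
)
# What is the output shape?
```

Input: (5, 1, 304, 304) -> after Conv2d 5x5 stride=2: (5, 48, 152, 152) -> Output: (5, 48, 76, 76)

Answer: (5, 48, 76, 76)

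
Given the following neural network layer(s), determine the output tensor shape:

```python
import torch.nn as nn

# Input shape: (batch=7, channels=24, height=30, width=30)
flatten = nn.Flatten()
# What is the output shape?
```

Input: (7, 24, 30, 30) -> Output: (7, 21600)

Answer: (7, 21600)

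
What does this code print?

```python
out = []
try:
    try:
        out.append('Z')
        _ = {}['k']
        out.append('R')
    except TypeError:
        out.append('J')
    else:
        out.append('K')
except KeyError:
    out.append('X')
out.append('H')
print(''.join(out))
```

Execution trace: 'Z' (inner try body) → 'X' (outer except KeyError) → 'H' (after the try/except). Output: ZXH

Answer: ZXH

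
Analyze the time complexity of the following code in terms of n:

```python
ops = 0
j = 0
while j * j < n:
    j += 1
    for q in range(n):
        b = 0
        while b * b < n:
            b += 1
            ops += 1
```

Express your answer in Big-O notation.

Each loop level contributes: √n × n × √n. Multiplying the contributions gives O(n^2).

Answer: O(n^2)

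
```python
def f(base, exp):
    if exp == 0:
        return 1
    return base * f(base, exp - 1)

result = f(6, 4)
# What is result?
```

f(6, 4) = 6 * 6 * 6 * 6 = 1296

Answer: 1296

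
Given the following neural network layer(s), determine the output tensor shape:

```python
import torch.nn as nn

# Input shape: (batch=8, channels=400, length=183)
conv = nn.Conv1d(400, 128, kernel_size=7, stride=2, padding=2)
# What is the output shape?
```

Input: (8, 400, 183) -> Output: (8, 128, 91)

Answer: (8, 128, 91)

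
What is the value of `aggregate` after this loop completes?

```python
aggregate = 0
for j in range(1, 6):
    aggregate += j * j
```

Sum of squares 1² to 5² = 55
`aggregate` takes the values: 0 → 1 → 5 → 14 → 30 → 55

Answer: 55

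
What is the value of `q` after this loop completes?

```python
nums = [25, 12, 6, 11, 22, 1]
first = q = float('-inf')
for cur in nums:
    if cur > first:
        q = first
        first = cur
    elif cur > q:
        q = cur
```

Second largest (with repeats) in [25, 12, 6, 11, 22, 1]
`q` takes the values: -inf → 12 → 22

Answer: 22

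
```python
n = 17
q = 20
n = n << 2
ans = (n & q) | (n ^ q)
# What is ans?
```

Trace:
`n = 17` → n = 17
`q = 20` → q = 20
`n = n << 2` → n = 68
`ans = (n & q) | (n ^ q)` → ans = 84
So ans = 84

Answer: 84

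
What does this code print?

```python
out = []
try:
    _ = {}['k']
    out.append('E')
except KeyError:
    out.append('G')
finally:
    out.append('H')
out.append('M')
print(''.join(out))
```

Execution trace: 'G' (except KeyError) → 'H' (finally) → 'M' (after the try/except). Output: GHM

Answer: GHM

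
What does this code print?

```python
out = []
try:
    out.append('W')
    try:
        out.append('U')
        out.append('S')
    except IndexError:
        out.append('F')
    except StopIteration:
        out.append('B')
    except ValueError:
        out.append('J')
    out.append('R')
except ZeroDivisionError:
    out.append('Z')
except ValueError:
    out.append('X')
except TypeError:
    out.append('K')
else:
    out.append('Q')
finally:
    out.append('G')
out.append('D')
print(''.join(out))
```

Execution trace: 'W' (try body) → 'U' (inner try body) → 'S' (inner try body, no exception) → 'R' (try body, no exception) → 'Q' (else) → 'G' (finally) → 'D' (after the try/except). Output: WUSRQGD

Answer: WUSRQGD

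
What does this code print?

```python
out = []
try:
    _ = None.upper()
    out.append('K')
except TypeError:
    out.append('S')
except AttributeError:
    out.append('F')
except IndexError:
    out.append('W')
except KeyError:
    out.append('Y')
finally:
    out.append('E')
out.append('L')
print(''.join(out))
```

Execution trace: 'F' (except AttributeError) → 'E' (finally) → 'L' (after the try/except). Output: FEL

Answer: FEL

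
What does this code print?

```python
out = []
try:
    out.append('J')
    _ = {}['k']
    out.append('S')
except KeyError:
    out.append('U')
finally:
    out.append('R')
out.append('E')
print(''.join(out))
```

Execution trace: 'J' (try body) → 'U' (except KeyError) → 'R' (finally) → 'E' (after the try/except). Output: JURE

Answer: JURE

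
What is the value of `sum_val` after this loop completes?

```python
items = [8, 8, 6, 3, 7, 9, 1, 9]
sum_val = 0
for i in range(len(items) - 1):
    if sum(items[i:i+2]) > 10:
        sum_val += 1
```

Count windows with sum > 10
`sum_val` takes the values: 0 → 1 → 2 → 3

Answer: 3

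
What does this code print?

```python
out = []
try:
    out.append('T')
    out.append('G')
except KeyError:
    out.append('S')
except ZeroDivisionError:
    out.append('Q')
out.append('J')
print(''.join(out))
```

Execution trace: 'T' (try body) → 'G' (try body, no exception) → 'J' (after the try/except). Output: TGJ

Answer: TGJ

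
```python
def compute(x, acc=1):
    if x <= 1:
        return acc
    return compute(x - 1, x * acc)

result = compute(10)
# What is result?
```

Accumulator trace (n, acc): (10, 1) -> (9, 10) -> (8, 90) -> (7, 720) -> (6, 5040) -> (5, 30240) -> (4, 151200) -> (3, 604800) -> (2, 1814400) -> (1, 3628800) -> return 3628800

Answer: 3628800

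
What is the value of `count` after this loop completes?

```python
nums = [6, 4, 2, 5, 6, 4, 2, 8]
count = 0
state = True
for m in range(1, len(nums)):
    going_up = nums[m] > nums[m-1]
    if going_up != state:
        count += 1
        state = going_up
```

Count direction changes in [6, 4, 2, 5, 6, 4, 2, 8]
`count` takes the values: 0 → 1 → 2 → 3 → 4

Answer: 4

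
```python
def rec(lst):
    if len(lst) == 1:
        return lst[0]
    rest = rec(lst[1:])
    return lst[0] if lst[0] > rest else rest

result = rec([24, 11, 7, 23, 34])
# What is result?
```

Recursive max over [24, 11, 7, 23, 34] = 34

Answer: 34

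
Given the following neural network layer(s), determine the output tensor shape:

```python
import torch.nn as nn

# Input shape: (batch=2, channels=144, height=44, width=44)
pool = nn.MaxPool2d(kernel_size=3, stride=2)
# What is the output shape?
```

Input: (2, 144, 44, 44) -> Output: (2, 144, 21, 21)

Answer: (2, 144, 21, 21)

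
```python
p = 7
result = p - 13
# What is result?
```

Trace:
`p = 7` → p = 7
`result = p - 13` → result = -6
So result = -6

Answer: -6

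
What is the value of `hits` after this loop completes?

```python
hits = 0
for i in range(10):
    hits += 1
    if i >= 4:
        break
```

Loop breaks when i reaches 4, hits is 5
`hits` takes the values: 0 → 1 → 2 → 3 → 4 → 5

Answer: 5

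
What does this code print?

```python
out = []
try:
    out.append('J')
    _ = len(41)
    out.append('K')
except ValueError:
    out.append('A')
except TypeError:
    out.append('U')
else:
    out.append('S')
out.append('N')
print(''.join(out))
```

Execution trace: 'J' (try body) → 'U' (except TypeError) → 'N' (after the try/except). Output: JUN

Answer: JUN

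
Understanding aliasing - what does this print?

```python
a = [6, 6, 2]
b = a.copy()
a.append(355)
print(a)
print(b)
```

Key concept: list.copy() creates independent copy.
Step by step:
`a = [6, 6, 2]` → a = [6, 6, 2]
`b = a.copy()` → b = [6, 6, 2]
`a.append(355)` → a = [6, 6, 2, 355]
`print(a)` → prints [6, 6, 2, 355]
`print(b)` → prints [6, 6, 2]

Answer:
[6, 6, 2, 355]
[6, 6, 2]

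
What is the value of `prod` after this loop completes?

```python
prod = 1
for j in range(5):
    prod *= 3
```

3^5 = 243
`prod` takes the values: 1 → 3 → 9 → 27 → 81 → 243

Answer: 243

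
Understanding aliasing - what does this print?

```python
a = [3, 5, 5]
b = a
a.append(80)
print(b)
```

Key concept: basic list aliasing.
Step by step:
`a = [3, 5, 5]` → a = [3, 5, 5]
`b = a` → b = [3, 5, 5] (same object as a)
`a.append(80)` → a = [3, 5, 5, 80] (same object as b); b = [3, 5, 5, 80] (same object as a)
`print(b)` → prints [3, 5, 5, 80]

Answer: [3, 5, 5, 80]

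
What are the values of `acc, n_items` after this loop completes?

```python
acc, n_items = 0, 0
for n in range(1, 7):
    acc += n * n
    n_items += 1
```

Sum of squares and count
`acc, n_items` takes the values: (0, 0) → (1, 0) → (1, 1) → (5, 1) → (5, 2) → (14, 2) → (14, 3) → (30, 3) → (30, 4) → (55, 4) → (55, 5) → (91, 5) → (91, 6)

Answer: 91, 6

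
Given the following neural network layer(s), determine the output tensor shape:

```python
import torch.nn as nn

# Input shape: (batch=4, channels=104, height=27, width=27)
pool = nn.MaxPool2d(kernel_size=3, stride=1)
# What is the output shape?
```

Input: (4, 104, 27, 27) -> Output: (4, 104, 25, 25)

Answer: (4, 104, 25, 25)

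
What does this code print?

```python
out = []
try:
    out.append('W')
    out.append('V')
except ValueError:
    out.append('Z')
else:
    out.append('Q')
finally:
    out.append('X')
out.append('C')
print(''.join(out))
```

Execution trace: 'W' (try body) → 'V' (try body, no exception) → 'Q' (else) → 'X' (finally) → 'C' (after the try/except). Output: WVQXC

Answer: WVQXC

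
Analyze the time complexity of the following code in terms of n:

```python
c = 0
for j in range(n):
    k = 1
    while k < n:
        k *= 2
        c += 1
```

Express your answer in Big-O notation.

Each loop level contributes: n × log n. Multiplying the contributions gives O(n log n).

Answer: O(n log n)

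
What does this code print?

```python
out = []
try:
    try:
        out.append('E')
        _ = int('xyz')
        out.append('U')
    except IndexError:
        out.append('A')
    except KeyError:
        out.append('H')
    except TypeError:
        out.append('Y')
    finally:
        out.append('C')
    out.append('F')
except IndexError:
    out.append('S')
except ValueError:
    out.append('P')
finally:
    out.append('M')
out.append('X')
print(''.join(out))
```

Execution trace: 'E' (inner try body) → 'C' (inner finally) → 'P' (except ValueError) → 'M' (finally) → 'X' (after the try/except). Output: ECPMX

Answer: ECPMX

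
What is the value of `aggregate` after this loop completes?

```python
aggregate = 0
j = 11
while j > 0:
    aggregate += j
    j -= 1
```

Sum 11 down to 1
`aggregate` takes the values: 0 → 11 → 21 → 30 → 38 → 45 → 51 → 56 → 60 → 63 → 65 → 66

Answer: 66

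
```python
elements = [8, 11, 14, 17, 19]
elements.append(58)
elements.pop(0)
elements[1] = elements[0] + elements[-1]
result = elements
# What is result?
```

Trace:
`elements = [8, 11, 14, 17, 19]` → elements = [8, 11, 14, 17, 19]
`elements.append(58)` → elements = [8, 11, 14, 17, 19, 58]
`elements.pop(0)` → elements = [11, 14, 17, 19, 58]
`elements[1] = elements[0] + elements[-1]` → elements = [11, 69, 17, 19, 58]
`result = elements` → result = [11, 69, 17, 19, 58]
So result = [11, 69, 17, 19, 58]

Answer: [11, 69, 17, 19, 58]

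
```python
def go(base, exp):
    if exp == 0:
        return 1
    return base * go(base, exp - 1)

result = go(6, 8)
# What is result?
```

go(6, 8) = 6 * 6 * 6 * 6 * 6 * 6 * 6 * 6 = 1679616

Answer: 1679616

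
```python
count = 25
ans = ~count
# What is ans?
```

Trace:
`count = 25` → count = 25
`ans = ~count` → ans = -26
So ans = -26

Answer: -26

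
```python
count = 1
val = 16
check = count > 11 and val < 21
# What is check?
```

Trace:
`count = 1` → count = 1
`val = 16` → val = 16
`check = count > 11 and val < 21` → check = False
So check = False

Answer: False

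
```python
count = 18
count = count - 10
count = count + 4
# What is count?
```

Trace:
`count = 18` → count = 18
`count = count - 10` → count = 8
`count = count + 4` → count = 12
So count = 12

Answer: 12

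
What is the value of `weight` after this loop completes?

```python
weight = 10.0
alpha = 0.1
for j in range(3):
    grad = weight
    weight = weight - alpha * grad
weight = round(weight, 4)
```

Gradient descent: w = 10.0 * (1 - 0.1)^3
`weight` takes the values: 10.0 → 9.0 → 8.1 → 7.29

Answer: 7.29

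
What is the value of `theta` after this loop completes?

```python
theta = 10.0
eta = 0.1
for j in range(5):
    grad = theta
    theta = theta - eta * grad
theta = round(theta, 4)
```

Gradient descent: w = 10.0 * (1 - 0.1)^5
`theta` takes the values: 10.0 → 9.0 → 8.1 → 7.29 → 6.561 → 5.9049

Answer: 5.9049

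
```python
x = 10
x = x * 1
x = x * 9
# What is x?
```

Trace:
`x = 10` → x = 10
`x = x * 1` → x = 10
`x = x * 9` → x = 90
So x = 90

Answer: 90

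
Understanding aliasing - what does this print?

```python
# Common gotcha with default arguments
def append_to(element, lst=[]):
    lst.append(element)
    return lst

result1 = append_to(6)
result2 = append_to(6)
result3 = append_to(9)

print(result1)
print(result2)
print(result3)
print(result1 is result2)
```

Key concept: mutable default argument gotcha.
Step by step:
`result1 = append_to(6)` → result1 = [6]
`result2 = append_to(6)` → result1 = [6, 6] (same object as result2); result2 = [6, 6] (same object as result1)
`result3 = append_to(9)` → result1 = [6, 6, 9] (same object as result2, result3); result2 = [6, 6, 9] (same object as result1, result3); result3 = [6, 6, 9] (same object as result1, result2)
`print(result1)` → prints [6, 6, 9]
`print(result2)` → prints [6, 6, 9]
`print(result3)` → prints [6, 6, 9]
`print(result1 is result2)` → prints True

Answer:
[6, 6, 9]
[6, 6, 9]
[6, 6, 9]
True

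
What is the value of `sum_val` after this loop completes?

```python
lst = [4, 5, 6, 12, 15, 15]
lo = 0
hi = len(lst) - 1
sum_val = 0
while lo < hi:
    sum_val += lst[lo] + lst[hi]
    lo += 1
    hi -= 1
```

Sum of pairs from ends
`sum_val` takes the values: 0 → 19 → 39 → 57

Answer: 57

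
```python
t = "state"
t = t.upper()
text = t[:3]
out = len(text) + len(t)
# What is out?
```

Trace:
`t = "state"` → t = 'state'
`t = t.upper()` → t = 'STATE'
`text = t[:3]` → text = 'STA'
`out = len(text) + len(t)` → out = 8
So out = 8

Answer: 8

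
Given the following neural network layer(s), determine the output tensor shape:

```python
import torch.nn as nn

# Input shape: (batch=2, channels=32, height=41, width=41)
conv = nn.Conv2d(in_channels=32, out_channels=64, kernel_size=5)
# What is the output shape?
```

Input: (2, 32, 41, 41) -> Output: (2, 64, 37, 37)

Answer: (2, 64, 37, 37)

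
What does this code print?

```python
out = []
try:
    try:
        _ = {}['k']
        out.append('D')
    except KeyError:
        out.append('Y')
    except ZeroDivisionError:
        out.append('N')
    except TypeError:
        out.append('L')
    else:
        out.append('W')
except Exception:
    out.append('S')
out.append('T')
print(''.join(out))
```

Execution trace: 'Y' (inner except KeyError) → 'T' (after the try/except). Output: YT

Answer: YT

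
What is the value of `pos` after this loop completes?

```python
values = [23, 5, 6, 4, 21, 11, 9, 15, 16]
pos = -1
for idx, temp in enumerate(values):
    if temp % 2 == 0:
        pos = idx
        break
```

First even number index in [23, 5, 6, 4, 21, 11, 9, 15, 16]
`pos` takes the values: -1 → 2

Answer: 2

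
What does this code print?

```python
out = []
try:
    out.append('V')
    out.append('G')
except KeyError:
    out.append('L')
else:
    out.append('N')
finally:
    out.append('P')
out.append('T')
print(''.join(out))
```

Execution trace: 'V' (try body) → 'G' (try body, no exception) → 'N' (else) → 'P' (finally) → 'T' (after the try/except). Output: VGNPT

Answer: VGNPT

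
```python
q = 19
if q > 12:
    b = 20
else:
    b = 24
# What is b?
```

Trace:
`q = 19` → q = 19
`if q > 12: ...` → q > 12 is True → b = 20
So b = 20

Answer: 20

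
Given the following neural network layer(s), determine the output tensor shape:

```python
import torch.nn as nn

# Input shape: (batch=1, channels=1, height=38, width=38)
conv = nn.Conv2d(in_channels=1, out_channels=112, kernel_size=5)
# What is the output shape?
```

Input: (1, 1, 38, 38) -> Output: (1, 112, 34, 34)

Answer: (1, 112, 34, 34)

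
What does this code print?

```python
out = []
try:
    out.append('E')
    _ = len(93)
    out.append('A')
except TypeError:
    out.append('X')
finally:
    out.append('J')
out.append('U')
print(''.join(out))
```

Execution trace: 'E' (try body) → 'X' (except TypeError) → 'J' (finally) → 'U' (after the try/except). Output: EXJU

Answer: EXJU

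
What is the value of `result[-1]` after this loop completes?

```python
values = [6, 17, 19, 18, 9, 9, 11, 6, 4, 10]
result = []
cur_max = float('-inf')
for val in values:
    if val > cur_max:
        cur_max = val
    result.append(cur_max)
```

Running max ends at 19
`result` takes the values: [] → [6] → [6, 17] → [6, 17, 19] → [6, 17, 19, 19] → [6, 17, 19, 19, 19] → [6, 17, 19, 19, 19, 19] → [6, 17, 19, 19, 19, 19, 19] → [6, 17, 19, 19, 19, 19, 19, 19] → [6, 17, 19, 19, 19, 19, 19, 19, 19] → [6, 17, 19, 19, 19, 19, 19, 19, 19, 19]
So `result[-1]` = 19

Answer: 19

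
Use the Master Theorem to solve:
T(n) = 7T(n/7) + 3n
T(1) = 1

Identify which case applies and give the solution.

a=7, b=7, f(n)=3n. log_7(7) = 1. Since c=1 = 1, Case 2 applies: T(n) = Θ(n^log_b(a) · log n) = O(n log n).

Answer: O(n log n) - Case 2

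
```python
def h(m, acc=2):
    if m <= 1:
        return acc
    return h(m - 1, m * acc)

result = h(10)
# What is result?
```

Accumulator trace (n, acc): (10, 2) -> (9, 20) -> (8, 180) -> (7, 1440) -> (6, 10080) -> (5, 60480) -> (4, 302400) -> (3, 1209600) -> (2, 3628800) -> (1, 7257600) -> return 7257600

Answer: 7257600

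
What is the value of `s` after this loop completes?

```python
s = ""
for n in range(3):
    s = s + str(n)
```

Concatenate digits 0 to 2
`s` takes the values: "" → "0" → "01" → "012"

Answer: "012"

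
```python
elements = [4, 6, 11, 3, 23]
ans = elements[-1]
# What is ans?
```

Trace:
`elements = [4, 6, 11, 3, 23]` → elements = [4, 6, 11, 3, 23]
`ans = elements[-1]` → ans = 23
So ans = 23

Answer: 23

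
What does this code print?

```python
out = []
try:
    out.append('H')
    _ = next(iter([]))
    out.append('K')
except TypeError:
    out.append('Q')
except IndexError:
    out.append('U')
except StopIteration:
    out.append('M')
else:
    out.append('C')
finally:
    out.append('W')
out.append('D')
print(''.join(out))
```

Execution trace: 'H' (try body) → 'M' (except StopIteration) → 'W' (finally) → 'D' (after the try/except). Output: HMWD

Answer: HMWD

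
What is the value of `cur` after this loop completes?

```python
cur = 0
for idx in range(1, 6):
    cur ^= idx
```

XOR of 1 to 5
`cur` takes the values: 0 → 1 → 3 → 0 → 4 → 1

Answer: 1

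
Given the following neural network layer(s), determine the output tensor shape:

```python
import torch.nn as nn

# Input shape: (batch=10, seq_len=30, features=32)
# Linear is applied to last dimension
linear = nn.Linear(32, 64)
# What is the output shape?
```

Input: (10, 30, 32) -> Output: (10, 30, 64)

Answer: (10, 30, 64)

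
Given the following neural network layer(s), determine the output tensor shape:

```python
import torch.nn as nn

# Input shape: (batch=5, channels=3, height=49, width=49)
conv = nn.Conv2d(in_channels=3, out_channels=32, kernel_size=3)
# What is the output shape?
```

Input: (5, 3, 49, 49) -> Output: (5, 32, 47, 47)

Answer: (5, 32, 47, 47)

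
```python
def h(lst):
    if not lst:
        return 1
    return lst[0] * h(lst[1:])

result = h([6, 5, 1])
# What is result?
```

Product over [6, 5, 1] = 6 * 5 * 1 = 30

Answer: 30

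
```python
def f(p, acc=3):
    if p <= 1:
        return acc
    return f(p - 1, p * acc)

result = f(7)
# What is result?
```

Accumulator trace (n, acc): (7, 3) -> (6, 21) -> (5, 126) -> (4, 630) -> (3, 2520) -> (2, 7560) -> (1, 15120) -> return 15120

Answer: 15120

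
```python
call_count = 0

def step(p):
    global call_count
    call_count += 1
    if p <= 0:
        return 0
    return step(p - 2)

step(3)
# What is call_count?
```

Linear recursion stepping by 2: 3 calls from p=3 down to ≤0.

Answer: 3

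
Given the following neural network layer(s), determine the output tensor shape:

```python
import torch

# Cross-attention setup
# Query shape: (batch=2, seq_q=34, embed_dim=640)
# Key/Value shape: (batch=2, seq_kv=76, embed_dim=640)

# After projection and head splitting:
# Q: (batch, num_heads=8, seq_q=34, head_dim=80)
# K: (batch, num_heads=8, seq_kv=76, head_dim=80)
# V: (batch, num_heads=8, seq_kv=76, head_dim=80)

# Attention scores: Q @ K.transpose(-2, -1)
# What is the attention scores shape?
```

Input: (2, 34, 640) -> Output: (2, 8, 34, 76)

Answer: (2, 8, 34, 76)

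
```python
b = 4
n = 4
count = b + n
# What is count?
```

Trace:
`b = 4` → b = 4
`n = 4` → n = 4
`count = b + n` → count = 8
So count = 8

Answer: 8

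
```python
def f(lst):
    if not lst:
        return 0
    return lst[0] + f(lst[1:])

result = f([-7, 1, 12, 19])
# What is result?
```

(-7) + 1 + 12 + 19 + 0 = 25

Answer: 25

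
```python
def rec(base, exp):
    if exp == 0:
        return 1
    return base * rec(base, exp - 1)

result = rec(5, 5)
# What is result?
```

rec(5, 5) = 5 * 5 * 5 * 5 * 5 = 3125

Answer: 3125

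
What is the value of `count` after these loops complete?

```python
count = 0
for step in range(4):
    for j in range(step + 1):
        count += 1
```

Triangle: 1 + 2 + ... + 4
`count` takes the values: 0 → 1 → 2 → 3 → 4 → 5 → 6 → 7 → 8 → 9 → 10

Answer: 10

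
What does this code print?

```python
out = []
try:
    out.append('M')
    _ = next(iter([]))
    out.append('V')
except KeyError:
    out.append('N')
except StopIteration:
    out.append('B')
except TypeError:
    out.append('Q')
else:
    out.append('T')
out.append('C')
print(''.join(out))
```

Execution trace: 'M' (try body) → 'B' (except StopIteration) → 'C' (after the try/except). Output: MBC

Answer: MBC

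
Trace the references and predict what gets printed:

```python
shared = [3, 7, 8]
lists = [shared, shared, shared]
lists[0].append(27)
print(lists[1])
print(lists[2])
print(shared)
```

Key concept: list of same reference.
Step by step:
`shared = [3, 7, 8]` → shared = [3, 7, 8]
`lists = [shared, shared, shared]` → lists = [[3, 7, 8], [3, 7, 8], [3, 7, 8]]
`lists[0].append(27)` → shared = [3, 7, 8, 27]; lists = [[3, 7, 8, 27], [3, 7, 8, 27], [3, 7, 8, 27]]
`print(lists[1])` → prints [3, 7, 8, 27]
`print(lists[2])` → prints [3, 7, 8, 27]
`print(shared)` → prints [3, 7, 8, 27]

Answer:
[3, 7, 8, 27]
[3, 7, 8, 27]
[3, 7, 8, 27]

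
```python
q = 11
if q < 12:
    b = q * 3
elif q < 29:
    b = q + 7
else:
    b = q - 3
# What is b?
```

Trace:
`q = 11` → q = 11
`if q < 12: ...` → q < 12 is True → b = 33
So b = 33

Answer: 33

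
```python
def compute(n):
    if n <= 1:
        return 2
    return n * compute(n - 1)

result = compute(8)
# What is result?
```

compute(8) = 8 * 7 * 6 * 5 * 4 * 3 * 2 * 2 = 80640

Answer: 80640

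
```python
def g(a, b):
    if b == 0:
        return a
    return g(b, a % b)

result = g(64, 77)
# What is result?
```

g(64, 77) -> g(77, 64) -> g(64, 13) -> g(13, 12) -> g(12, 1) -> g(1, 0) -> 1

Answer: 1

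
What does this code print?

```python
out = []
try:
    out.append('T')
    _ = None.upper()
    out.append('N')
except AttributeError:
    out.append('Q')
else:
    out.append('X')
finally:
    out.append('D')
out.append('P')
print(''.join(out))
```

Execution trace: 'T' (try body) → 'Q' (except AttributeError) → 'D' (finally) → 'P' (after the try/except). Output: TQDP

Answer: TQDP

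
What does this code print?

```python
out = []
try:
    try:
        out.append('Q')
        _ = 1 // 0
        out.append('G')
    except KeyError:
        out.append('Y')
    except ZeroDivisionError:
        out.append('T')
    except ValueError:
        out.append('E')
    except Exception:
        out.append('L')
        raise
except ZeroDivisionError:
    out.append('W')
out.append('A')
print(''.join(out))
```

Execution trace: 'Q' (try body) → 'T' (except ZeroDivisionError) → 'A' (after the try/except). Output: QTA

Answer: QTA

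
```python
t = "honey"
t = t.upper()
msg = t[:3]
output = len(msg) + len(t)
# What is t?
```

Trace:
`t = "honey"` → t = 'honey'
`t = t.upper()` → t = 'HONEY'
`msg = t[:3]` → msg = 'HON'
`output = len(msg) + len(t)` → output = 8
So t = 'HONEY'

Answer: 'HONEY'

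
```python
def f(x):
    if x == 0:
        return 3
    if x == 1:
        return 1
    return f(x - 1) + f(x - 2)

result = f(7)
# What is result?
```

Build up from base cases: f(0)=3, f(1)=1, f(2)=4, f(3)=5, f(4)=9, f(5)=14, f(6)=23, ..., f(7)=37

Answer: 37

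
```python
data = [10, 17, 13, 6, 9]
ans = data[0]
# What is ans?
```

Trace:
`data = [10, 17, 13, 6, 9]` → data = [10, 17, 13, 6, 9]
`ans = data[0]` → ans = 10
So ans = 10

Answer: 10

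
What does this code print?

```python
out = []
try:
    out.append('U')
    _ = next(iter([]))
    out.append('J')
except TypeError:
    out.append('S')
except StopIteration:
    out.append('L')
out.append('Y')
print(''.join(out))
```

Execution trace: 'U' (try body) → 'L' (except StopIteration) → 'Y' (after the try/except). Output: ULY

Answer: ULY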